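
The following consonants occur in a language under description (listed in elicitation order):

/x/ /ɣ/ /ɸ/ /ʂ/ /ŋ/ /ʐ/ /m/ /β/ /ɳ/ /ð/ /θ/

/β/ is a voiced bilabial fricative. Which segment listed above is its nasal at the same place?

The nasal at the same place is a bilabial nasal — in this inventory, /m/.

/m/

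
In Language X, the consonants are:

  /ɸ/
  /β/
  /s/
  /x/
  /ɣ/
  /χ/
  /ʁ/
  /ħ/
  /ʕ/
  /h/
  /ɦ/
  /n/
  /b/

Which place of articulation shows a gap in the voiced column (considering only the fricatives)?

bilabial: voiceless /ɸ/, voiced /β/.
alveolar: voiceless /s/, voiced —.
velar: voiceless /x/, voiced /ɣ/.
uvular: voiceless /χ/, voiced /ʁ/.
pharyngeal: voiceless /ħ/, voiced /ʕ/.
glottal: voiceless /h/, voiced /ɦ/.
Every place of articulation has a voiced member except alveolar, where /z/ would be expected.

alveolar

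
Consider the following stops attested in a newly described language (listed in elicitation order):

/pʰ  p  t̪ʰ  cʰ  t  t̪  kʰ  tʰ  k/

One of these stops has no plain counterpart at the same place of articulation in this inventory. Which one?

Bilabial: /p/ ~ /pʰ/
Dental: /t̪/ ~ /t̪ʰ/
Alveolar: /t/ ~ /tʰ/
Velar: /k/ ~ /kʰ/
Palatal: only /cʰ/ (aspirated); no plain partner.
So /cʰ/ is the unpaired segment.

/cʰ/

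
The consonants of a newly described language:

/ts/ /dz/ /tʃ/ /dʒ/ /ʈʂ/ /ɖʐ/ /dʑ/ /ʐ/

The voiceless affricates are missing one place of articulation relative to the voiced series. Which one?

alveolar: voiceless /ts/, voiced /dz/.
postalveolar: voiceless /tʃ/, voiced /dʒ/.
retroflex: voiceless /ʈʂ/, voiced /ɖʐ/.
alveolo-palatal: voiceless —, voiced /dʑ/.
Every place of articulation has a voiceless member except alveolo-palatal, where /tɕ/ would be expected.

alveolo-palatal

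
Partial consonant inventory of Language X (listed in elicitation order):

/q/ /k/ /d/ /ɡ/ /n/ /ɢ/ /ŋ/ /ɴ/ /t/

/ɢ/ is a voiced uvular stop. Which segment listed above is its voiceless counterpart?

The voiceless counterpart is a voiceless uvular stop — in this inventory, /q/.

/q/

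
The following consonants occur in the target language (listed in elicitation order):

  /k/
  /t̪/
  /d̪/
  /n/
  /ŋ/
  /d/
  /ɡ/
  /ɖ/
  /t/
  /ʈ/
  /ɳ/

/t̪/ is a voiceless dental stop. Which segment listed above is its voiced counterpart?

The voiced counterpart is a voiced dental stop — in this inventory, /d̪/.

/d̪/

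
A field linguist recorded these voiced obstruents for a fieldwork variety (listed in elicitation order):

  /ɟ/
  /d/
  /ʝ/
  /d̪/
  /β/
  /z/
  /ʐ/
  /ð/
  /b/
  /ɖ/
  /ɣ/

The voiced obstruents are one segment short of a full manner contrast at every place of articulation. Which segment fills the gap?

bilabial: stop /b/, fricative /β/.
dental: stop /d̪/, fricative /ð/.
alveolar: stop /d/, fricative /z/.
retroflex: stop /ɖ/, fricative /ʐ/.
palatal: stop /ɟ/, fricative /ʝ/.
velar: stop —, fricative /ɣ/.
The velar row has no stop member, so the gap is the velar stop /ɡ/.

/ɡ/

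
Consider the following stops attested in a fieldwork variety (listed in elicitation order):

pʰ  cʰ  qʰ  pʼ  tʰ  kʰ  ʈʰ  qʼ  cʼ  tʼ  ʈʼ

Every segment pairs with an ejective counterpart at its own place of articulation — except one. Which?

/kʰ/

Bilabial: /pʰ/ ~ /pʼ/
Alveolar: /tʰ/ ~ /tʼ/
Retroflex: /ʈʰ/ ~ /ʈʼ/
Palatal: /cʰ/ ~ /cʼ/
Uvular: /qʰ/ ~ /qʼ/
Velar: only /kʰ/ (aspirated); no ejective partner.
So /kʰ/ is the unpaired segment.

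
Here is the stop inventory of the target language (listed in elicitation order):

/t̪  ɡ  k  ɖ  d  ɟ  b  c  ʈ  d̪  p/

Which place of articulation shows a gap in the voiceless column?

Voiceless: /p/ (bilabial), /t̪/ (dental), /ʈ/ (retroflex), /c/ (palatal), /k/ (velar).
Voiced: /b/ (bilabial), /d̪/ (dental), /d/ (alveolar), /ɖ/ (retroflex), /ɟ/ (palatal), /ɡ/ (velar).
Every place of articulation has a voiceless member except alveolar, where /t/ would be expected.

alveolar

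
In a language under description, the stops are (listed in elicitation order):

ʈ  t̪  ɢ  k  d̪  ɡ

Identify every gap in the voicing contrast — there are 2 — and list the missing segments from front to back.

Voiceless: /t̪/ (dental), /ʈ/ (retroflex), /k/ (velar).
Voiced: /d̪/ (dental), /ɡ/ (velar), /ɢ/ (uvular).
Gaps, from front to back: retroflex lacks voiced (/ɖ/); uvular lacks voiceless (/q/).

/ɖ/, /q/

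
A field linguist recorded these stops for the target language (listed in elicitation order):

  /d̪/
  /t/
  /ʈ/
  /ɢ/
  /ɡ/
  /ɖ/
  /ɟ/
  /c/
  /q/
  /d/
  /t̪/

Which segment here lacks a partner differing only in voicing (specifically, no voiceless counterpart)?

/ɡ/

Dental: /t̪/ ~ /d̪/
Alveolar: /t/ ~ /d/
Retroflex: /ʈ/ ~ /ɖ/
Palatal: /c/ ~ /ɟ/
Uvular: /q/ ~ /ɢ/
Velar: only /ɡ/ (voiced); no voiceless partner.
So /ɡ/ is the unpaired segment.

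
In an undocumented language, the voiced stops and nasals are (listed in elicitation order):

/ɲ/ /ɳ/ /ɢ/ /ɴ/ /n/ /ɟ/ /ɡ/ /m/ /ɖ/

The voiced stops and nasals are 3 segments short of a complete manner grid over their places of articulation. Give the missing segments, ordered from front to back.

/b/, /d/, /ŋ/

bilabial: oral stop —, nasal /m/.
alveolar: oral stop —, nasal /n/.
retroflex: oral stop /ɖ/, nasal /ɳ/.
palatal: oral stop /ɟ/, nasal /ɲ/.
velar: oral stop /ɡ/, nasal —.
uvular: oral stop /ɢ/, nasal /ɴ/.
Gaps, from front to back: bilabial lacks oral stop (/b/); alveolar lacks oral stop (/d/); velar lacks nasal (/ŋ/).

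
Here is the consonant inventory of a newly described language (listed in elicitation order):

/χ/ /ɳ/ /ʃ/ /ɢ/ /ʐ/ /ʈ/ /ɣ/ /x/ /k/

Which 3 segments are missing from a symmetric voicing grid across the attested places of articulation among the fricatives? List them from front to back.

place of articulation  voiceless  voiced  
postalveolar      ʃ         —       
retroflex         —         ʐ       
velar             x         ɣ       
uvular            χ         —       
Gaps, from front to back: postalveolar lacks voiced (/ʒ/); retroflex lacks voiceless (/ʂ/); uvular lacks voiced (/ʁ/).

/ʒ/, /ʂ/, /ʁ/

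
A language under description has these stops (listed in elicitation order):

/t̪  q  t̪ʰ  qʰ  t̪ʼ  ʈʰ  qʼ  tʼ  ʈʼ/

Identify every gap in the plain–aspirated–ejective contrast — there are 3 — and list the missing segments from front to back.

/t/, /tʰ/, /ʈ/

dental: plain /t̪/, aspirated /t̪ʰ/, ejective /t̪ʼ/.
alveolar: plain —, aspirated —, ejective /tʼ/.
retroflex: plain —, aspirated /ʈʰ/, ejective /ʈʼ/.
uvular: plain /q/, aspirated /qʰ/, ejective /qʼ/.
Gaps, from front to back: alveolar lacks plain (/t/); alveolar lacks aspirated (/tʰ/); retroflex lacks plain (/ʈ/).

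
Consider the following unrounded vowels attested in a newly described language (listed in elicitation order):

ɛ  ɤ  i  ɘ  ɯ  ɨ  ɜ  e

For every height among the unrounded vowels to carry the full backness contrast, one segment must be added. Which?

/ʌ/

high: front /i/, central /ɨ/, back /ɯ/.
high-mid: front /e/, central /ɘ/, back /ɤ/.
low-mid: front /ɛ/, central /ɜ/, back —.
The low-mid row has no back member, so the gap is the low-mid back unrounded vowel /ʌ/.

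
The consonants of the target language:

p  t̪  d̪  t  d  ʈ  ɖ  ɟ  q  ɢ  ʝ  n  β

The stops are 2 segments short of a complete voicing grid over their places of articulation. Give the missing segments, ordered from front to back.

place of articulation  voiceless  voiced  
bilabial          p         —       
dental            t̪        d̪      
alveolar          t         d       
retroflex         ʈ         ɖ       
palatal           —         ɟ       
uvular            q         ɢ       
Gaps, from front to back: bilabial lacks voiced (/b/); palatal lacks voiceless (/c/).

/b/, /c/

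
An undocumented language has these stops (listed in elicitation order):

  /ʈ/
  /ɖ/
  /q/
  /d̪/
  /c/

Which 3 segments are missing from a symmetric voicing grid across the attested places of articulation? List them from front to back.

/t̪/, /ɟ/, /ɢ/

place of articulation  voiceless  voiced  
dental            —         d̪      
retroflex         ʈ         ɖ       
palatal           c         —       
uvular            q         —       
Gaps, from front to back: dental lacks voiceless (/t̪/); palatal lacks voiced (/ɟ/); uvular lacks voiced (/ɢ/).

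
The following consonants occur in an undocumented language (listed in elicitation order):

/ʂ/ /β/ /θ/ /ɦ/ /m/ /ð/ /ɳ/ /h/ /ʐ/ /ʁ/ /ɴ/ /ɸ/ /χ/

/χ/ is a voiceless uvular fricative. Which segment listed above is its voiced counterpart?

The voiced counterpart is a voiced uvular fricative — in this inventory, /ʁ/.

/ʁ/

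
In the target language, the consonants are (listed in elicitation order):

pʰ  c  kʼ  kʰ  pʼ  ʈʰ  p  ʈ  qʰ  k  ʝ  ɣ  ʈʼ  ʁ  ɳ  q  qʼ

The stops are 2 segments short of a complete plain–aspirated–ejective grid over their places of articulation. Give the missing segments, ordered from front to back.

bilabial: plain /p/, aspirated /pʰ/, ejective /pʼ/.
retroflex: plain /ʈ/, aspirated /ʈʰ/, ejective /ʈʼ/.
palatal: plain /c/, aspirated —, ejective —.
velar: plain /k/, aspirated /kʰ/, ejective /kʼ/.
uvular: plain /q/, aspirated /qʰ/, ejective /qʼ/.
Gaps, from front to back: palatal lacks aspirated (/cʰ/); palatal lacks ejective (/cʼ/).

/cʰ/, /cʼ/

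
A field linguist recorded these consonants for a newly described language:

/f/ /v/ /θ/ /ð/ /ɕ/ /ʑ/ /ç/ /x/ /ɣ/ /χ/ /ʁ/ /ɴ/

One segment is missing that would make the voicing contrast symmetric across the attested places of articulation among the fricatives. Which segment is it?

/ʝ/

labiodental: voiceless /f/, voiced /v/.
dental: voiceless /θ/, voiced /ð/.
alveolo-palatal: voiceless /ɕ/, voiced /ʑ/.
palatal: voiceless /ç/, voiced —.
velar: voiceless /x/, voiced /ɣ/.
uvular: voiceless /χ/, voiced /ʁ/.
The palatal row has no voiced member, so the gap is the voiced palatal fricative /ʝ/.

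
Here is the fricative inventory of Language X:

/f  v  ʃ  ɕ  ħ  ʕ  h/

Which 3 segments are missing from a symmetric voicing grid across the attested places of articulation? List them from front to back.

/ʒ/, /ʑ/, /ɦ/

Voiceless: /f/ (labiodental), /ʃ/ (postalveolar), /ɕ/ (alveolo-palatal), /ħ/ (pharyngeal), /h/ (glottal).
Voiced: /v/ (labiodental), /ʕ/ (pharyngeal).
Gaps, from front to back: postalveolar lacks voiced (/ʒ/); alveolo-palatal lacks voiced (/ʑ/); glottal lacks voiced (/ɦ/).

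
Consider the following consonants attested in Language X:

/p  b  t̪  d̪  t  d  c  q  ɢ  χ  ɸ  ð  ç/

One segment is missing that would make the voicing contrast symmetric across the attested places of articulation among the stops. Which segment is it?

Voiceless: /p/ (bilabial), /t̪/ (dental), /t/ (alveolar), /c/ (palatal), /q/ (uvular).
Voiced: /b/ (bilabial), /d̪/ (dental), /d/ (alveolar), /ɢ/ (uvular).
The palatal row has no voiced member, so the gap is the voiced palatal stop /ɟ/.

/ɟ/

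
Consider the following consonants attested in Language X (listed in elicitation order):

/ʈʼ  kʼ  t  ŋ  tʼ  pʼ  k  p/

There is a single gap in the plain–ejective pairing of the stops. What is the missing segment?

place of articulation  plain     ejective
bilabial          p         pʼ      
alveolar          t         tʼ      
retroflex         —         ʈʼ      
velar             k         kʼ      
The retroflex row has no plain member, so the gap is the plain retroflex stop /ʈ/.

/ʈ/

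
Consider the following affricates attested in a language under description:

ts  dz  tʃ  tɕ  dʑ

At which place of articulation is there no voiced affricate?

Voiceless: /ts/ (alveolar), /tʃ/ (postalveolar), /tɕ/ (alveolo-palatal).
Voiced: /dz/ (alveolar), /dʑ/ (alveolo-palatal).
Every place of articulation has a voiced member except postalveolar, where /dʒ/ would be expected.

postalveolar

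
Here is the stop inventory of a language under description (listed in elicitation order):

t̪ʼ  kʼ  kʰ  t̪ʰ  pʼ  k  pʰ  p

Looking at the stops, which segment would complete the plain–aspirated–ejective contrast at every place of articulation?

/t̪/

bilabial: plain /p/, aspirated /pʰ/, ejective /pʼ/.
dental: plain —, aspirated /t̪ʰ/, ejective /t̪ʼ/.
velar: plain /k/, aspirated /kʰ/, ejective /kʼ/.
The dental row has no plain member, so the gap is the plain dental stop /t̪/.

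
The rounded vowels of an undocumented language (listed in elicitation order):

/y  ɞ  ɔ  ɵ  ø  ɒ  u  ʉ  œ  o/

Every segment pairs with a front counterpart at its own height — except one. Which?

/ɒ/

High: /y/ ~ /ʉ/ ~ /u/
High-mid: /ø/ ~ /ɵ/ ~ /o/
Low-mid: /œ/ ~ /ɞ/ ~ /ɔ/
Low: only /ɒ/ (back); no front partner.
So /ɒ/ is the unpaired segment.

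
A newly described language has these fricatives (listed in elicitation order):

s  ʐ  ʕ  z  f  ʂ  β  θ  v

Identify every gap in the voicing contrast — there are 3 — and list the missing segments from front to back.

/ɸ/, /ð/, /ħ/

bilabial: voiceless —, voiced /β/.
labiodental: voiceless /f/, voiced /v/.
dental: voiceless /θ/, voiced —.
alveolar: voiceless /s/, voiced /z/.
retroflex: voiceless /ʂ/, voiced /ʐ/.
pharyngeal: voiceless —, voiced /ʕ/.
Gaps, from front to back: bilabial lacks voiceless (/ɸ/); dental lacks voiced (/ð/); pharyngeal lacks voiceless (/ħ/).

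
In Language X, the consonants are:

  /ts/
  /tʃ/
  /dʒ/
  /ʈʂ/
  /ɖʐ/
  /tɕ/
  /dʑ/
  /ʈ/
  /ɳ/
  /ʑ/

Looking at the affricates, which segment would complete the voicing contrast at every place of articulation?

/dz/

alveolar: voiceless /ts/, voiced —.
postalveolar: voiceless /tʃ/, voiced /dʒ/.
retroflex: voiceless /ʈʂ/, voiced /ɖʐ/.
alveolo-palatal: voiceless /tɕ/, voiced /dʑ/.
The alveolar row has no voiced member, so the gap is the voiced alveolar affricate /dz/.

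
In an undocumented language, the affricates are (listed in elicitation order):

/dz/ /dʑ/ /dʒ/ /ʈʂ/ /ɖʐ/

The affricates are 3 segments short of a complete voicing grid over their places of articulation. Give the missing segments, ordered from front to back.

/ts/, /tʃ/, /tɕ/

alveolar: voiceless —, voiced /dz/.
postalveolar: voiceless —, voiced /dʒ/.
retroflex: voiceless /ʈʂ/, voiced /ɖʐ/.
alveolo-palatal: voiceless —, voiced /dʑ/.
Gaps, from front to back: alveolar lacks voiceless (/ts/); postalveolar lacks voiceless (/tʃ/); alveolo-palatal lacks voiceless (/tɕ/).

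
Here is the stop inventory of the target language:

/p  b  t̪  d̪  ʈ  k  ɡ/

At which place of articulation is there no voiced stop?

retroflex

Voiceless: /p/ (bilabial), /t̪/ (dental), /ʈ/ (retroflex), /k/ (velar).
Voiced: /b/ (bilabial), /d̪/ (dental), /ɡ/ (velar).
Every place of articulation has a voiced member except retroflex, where /ɖ/ would be expected.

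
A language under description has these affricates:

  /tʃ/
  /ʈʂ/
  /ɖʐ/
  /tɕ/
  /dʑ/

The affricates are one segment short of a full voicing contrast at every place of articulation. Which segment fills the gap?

/dʒ/

postalveolar: voiceless /tʃ/, voiced —.
retroflex: voiceless /ʈʂ/, voiced /ɖʐ/.
alveolo-palatal: voiceless /tɕ/, voiced /dʑ/.
The postalveolar row has no voiced member, so the gap is the voiced postalveolar affricate /dʒ/.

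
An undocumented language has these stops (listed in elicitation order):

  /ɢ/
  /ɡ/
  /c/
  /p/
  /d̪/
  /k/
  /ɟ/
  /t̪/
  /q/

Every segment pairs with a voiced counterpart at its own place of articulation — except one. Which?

/p/

Dental: /t̪/ ~ /d̪/
Palatal: /c/ ~ /ɟ/
Velar: /k/ ~ /ɡ/
Uvular: /q/ ~ /ɢ/
Bilabial: only /p/ (voiceless); no voiced partner.
So /p/ is the unpaired segment.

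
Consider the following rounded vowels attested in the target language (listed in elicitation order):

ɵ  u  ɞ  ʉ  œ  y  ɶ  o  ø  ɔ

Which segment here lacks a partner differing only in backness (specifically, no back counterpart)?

High: /y/ ~ /ʉ/ ~ /u/
High-mid: /ø/ ~ /ɵ/ ~ /o/
Low-mid: /œ/ ~ /ɞ/ ~ /ɔ/
Low: only /ɶ/ (front); no back partner.
So /ɶ/ is the unpaired segment.

/ɶ/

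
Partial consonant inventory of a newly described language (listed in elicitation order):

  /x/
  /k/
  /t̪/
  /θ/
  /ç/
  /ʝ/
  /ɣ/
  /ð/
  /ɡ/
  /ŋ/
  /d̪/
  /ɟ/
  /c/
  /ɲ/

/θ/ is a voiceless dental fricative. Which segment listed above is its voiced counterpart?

The voiced counterpart is a voiced dental fricative — in this inventory, /ð/.

/ð/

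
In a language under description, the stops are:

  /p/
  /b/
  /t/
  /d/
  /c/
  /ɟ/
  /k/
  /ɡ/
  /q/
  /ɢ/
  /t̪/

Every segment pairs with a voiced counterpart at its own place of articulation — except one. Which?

Bilabial: /p/ ~ /b/
Alveolar: /t/ ~ /d/
Palatal: /c/ ~ /ɟ/
Velar: /k/ ~ /ɡ/
Uvular: /q/ ~ /ɢ/
Dental: only /t̪/ (voiceless); no voiced partner.
So /t̪/ is the unpaired segment.

/t̪/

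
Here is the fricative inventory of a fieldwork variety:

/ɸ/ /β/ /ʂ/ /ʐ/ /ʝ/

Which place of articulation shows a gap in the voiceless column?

bilabial: voiceless /ɸ/, voiced /β/.
retroflex: voiceless /ʂ/, voiced /ʐ/.
palatal: voiceless —, voiced /ʝ/.
Every place of articulation has a voiceless member except palatal, where /ç/ would be expected.

palatal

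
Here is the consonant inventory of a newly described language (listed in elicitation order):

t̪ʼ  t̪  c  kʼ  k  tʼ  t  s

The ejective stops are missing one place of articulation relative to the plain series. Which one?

place of articulation  plain     ejective
dental            t̪        t̪ʼ     
alveolar          t         tʼ      
palatal           c         —       
velar             k         kʼ      
Every place of articulation has an ejective member except palatal, where /cʼ/ would be expected.

palatal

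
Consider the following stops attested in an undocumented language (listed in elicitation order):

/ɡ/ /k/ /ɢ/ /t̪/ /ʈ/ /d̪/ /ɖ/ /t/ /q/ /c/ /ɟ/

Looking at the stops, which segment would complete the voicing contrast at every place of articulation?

place of articulation  voiceless  voiced  
dental            t̪        d̪      
alveolar          t         —       
retroflex         ʈ         ɖ       
palatal           c         ɟ       
velar             k         ɡ       
uvular            q         ɢ       
The alveolar row has no voiced member, so the gap is the voiced alveolar stop /d/.

/d/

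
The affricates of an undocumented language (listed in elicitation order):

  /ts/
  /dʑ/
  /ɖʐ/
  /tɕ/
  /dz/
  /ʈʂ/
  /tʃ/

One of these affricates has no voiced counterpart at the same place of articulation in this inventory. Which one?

Alveolar: /ts/ ~ /dz/
Retroflex: /ʈʂ/ ~ /ɖʐ/
Alveolo-palatal: /tɕ/ ~ /dʑ/
Postalveolar: only /tʃ/ (voiceless); no voiced partner.
So /tʃ/ is the unpaired segment.

/tʃ/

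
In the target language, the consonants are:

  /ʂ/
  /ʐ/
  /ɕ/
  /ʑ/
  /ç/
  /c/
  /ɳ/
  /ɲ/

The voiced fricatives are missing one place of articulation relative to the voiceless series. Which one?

palatal

Voiceless: /ʂ/ (retroflex), /ɕ/ (alveolo-palatal), /ç/ (palatal).
Voiced: /ʐ/ (retroflex), /ʑ/ (alveolo-palatal).
Every place of articulation has a voiced member except palatal, where /ʝ/ would be expected.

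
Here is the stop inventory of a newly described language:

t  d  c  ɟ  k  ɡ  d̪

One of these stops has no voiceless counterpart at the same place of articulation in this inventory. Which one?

Alveolar: /t/ ~ /d/
Palatal: /c/ ~ /ɟ/
Velar: /k/ ~ /ɡ/
Dental: only /d̪/ (voiced); no voiceless partner.
So /d̪/ is the unpaired segment.

/d̪/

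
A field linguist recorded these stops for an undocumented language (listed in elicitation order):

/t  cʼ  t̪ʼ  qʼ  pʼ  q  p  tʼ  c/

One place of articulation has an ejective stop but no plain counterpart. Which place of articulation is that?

Plain: /p/ (bilabial), /t/ (alveolar), /c/ (palatal), /q/ (uvular).
Ejective: /pʼ/ (bilabial), /t̪ʼ/ (dental), /tʼ/ (alveolar), /cʼ/ (palatal), /qʼ/ (uvular).
Every place of articulation has a plain member except dental, where /t̪/ would be expected.

dental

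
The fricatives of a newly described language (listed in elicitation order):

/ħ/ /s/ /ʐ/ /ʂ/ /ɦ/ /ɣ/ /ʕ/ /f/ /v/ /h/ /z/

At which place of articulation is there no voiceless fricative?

Voiceless: /f/ (labiodental), /s/ (alveolar), /ʂ/ (retroflex), /ħ/ (pharyngeal), /h/ (glottal).
Voiced: /v/ (labiodental), /z/ (alveolar), /ʐ/ (retroflex), /ɣ/ (velar), /ʕ/ (pharyngeal), /ɦ/ (glottal).
Every place of articulation has a voiceless member except velar, where /x/ would be expected.

velar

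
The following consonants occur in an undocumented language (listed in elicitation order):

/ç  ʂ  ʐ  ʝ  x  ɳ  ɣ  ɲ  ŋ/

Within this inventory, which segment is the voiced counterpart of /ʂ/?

/ʂ/ is a voiceless retroflex fricative.
The voiced counterpart is a voiced retroflex fricative — in this inventory, /ʐ/.

/ʐ/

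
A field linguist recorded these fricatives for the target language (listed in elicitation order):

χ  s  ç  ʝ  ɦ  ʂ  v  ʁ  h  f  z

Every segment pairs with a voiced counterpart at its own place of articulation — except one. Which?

/ʂ/

Labiodental: /f/ ~ /v/
Alveolar: /s/ ~ /z/
Palatal: /ç/ ~ /ʝ/
Uvular: /χ/ ~ /ʁ/
Glottal: /h/ ~ /ɦ/
Retroflex: only /ʂ/ (voiceless); no voiced partner.
So /ʂ/ is the unpaired segment.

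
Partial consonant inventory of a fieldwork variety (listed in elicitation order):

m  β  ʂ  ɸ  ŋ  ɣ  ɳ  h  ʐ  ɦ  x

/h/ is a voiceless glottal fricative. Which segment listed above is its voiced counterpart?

The voiced counterpart is a voiced glottal fricative — in this inventory, /ɦ/.

/ɦ/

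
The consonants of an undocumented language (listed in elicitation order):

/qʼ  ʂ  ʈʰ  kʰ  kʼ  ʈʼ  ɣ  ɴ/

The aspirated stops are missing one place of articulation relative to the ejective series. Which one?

retroflex: aspirated /ʈʰ/, ejective /ʈʼ/.
velar: aspirated /kʰ/, ejective /kʼ/.
uvular: aspirated —, ejective /qʼ/.
Every place of articulation has an aspirated member except uvular, where /qʰ/ would be expected.

uvular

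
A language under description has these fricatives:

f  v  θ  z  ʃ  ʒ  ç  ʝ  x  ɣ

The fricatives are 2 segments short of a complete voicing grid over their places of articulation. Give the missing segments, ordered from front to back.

/ð/, /s/

labiodental: voiceless /f/, voiced /v/.
dental: voiceless /θ/, voiced —.
alveolar: voiceless —, voiced /z/.
postalveolar: voiceless /ʃ/, voiced /ʒ/.
palatal: voiceless /ç/, voiced /ʝ/.
velar: voiceless /x/, voiced /ɣ/.
Gaps, from front to back: dental lacks voiced (/ð/); alveolar lacks voiceless (/s/).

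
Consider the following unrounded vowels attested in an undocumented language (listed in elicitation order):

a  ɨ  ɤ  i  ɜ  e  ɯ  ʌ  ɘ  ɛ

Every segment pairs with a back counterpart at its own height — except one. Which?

/a/

High: /i/ ~ /ɨ/ ~ /ɯ/
High-mid: /e/ ~ /ɘ/ ~ /ɤ/
Low-mid: /ɛ/ ~ /ɜ/ ~ /ʌ/
Low: only /a/ (front); no back partner.
So /a/ is the unpaired segment.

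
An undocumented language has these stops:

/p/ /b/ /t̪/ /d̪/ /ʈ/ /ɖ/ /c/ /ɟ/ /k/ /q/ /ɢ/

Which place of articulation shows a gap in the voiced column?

Voiceless: /p/ (bilabial), /t̪/ (dental), /ʈ/ (retroflex), /c/ (palatal), /k/ (velar), /q/ (uvular).
Voiced: /b/ (bilabial), /d̪/ (dental), /ɖ/ (retroflex), /ɟ/ (palatal), /ɢ/ (uvular).
Every place of articulation has a voiced member except velar, where /ɡ/ would be expected.

velar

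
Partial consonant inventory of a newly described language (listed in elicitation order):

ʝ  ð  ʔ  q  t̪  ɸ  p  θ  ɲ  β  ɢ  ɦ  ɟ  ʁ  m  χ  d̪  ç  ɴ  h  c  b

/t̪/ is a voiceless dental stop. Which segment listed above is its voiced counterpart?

/d̪/

The voiced counterpart is a voiced dental stop — in this inventory, /d̪/.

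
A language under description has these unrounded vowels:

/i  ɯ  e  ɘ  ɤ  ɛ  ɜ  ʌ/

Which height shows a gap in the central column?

high

Front: /i/ (high), /e/ (high-mid), /ɛ/ (low-mid).
Central: /ɘ/ (high-mid), /ɜ/ (low-mid).
Back: /ɯ/ (high), /ɤ/ (high-mid), /ʌ/ (low-mid).
Every height has a central member except high, where /ɨ/ would be expected.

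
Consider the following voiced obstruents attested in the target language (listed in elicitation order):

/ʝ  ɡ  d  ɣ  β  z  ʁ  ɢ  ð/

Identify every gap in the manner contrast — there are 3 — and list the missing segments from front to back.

bilabial: stop —, fricative /β/.
dental: stop —, fricative /ð/.
alveolar: stop /d/, fricative /z/.
palatal: stop —, fricative /ʝ/.
velar: stop /ɡ/, fricative /ɣ/.
uvular: stop /ɢ/, fricative /ʁ/.
Gaps, from front to back: bilabial lacks stop (/b/); dental lacks stop (/d̪/); palatal lacks stop (/ɟ/).

/b/, /d̪/, /ɟ/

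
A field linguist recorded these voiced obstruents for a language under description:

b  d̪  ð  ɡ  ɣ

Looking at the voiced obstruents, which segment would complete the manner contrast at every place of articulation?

/β/

Stop: /b/ (bilabial), /d̪/ (dental), /ɡ/ (velar).
Fricative: /ð/ (dental), /ɣ/ (velar).
The bilabial row has no fricative member, so the gap is the bilabial fricative /β/.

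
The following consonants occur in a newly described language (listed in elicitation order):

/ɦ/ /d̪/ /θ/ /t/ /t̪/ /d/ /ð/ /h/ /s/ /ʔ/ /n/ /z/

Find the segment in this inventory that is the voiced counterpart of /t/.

/t/ is a voiceless alveolar stop.
The voiced counterpart is a voiced alveolar stop — in this inventory, /d/.

/d/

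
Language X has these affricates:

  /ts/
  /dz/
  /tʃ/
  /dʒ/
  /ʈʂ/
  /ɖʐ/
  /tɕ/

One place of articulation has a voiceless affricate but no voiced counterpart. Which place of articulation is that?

place of articulation  voiceless  voiced  
alveolar          ts        dz      
postalveolar      tʃ        dʒ      
retroflex         ʈʂ        ɖʐ      
alveolo-palatal   tɕ        —       
Every place of articulation has a voiced member except alveolo-palatal, where /dʑ/ would be expected.

alveolo-palatal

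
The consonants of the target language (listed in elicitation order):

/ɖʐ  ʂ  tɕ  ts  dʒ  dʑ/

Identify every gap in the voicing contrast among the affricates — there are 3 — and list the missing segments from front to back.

alveolar: voiceless /ts/, voiced —.
postalveolar: voiceless —, voiced /dʒ/.
retroflex: voiceless —, voiced /ɖʐ/.
alveolo-palatal: voiceless /tɕ/, voiced /dʑ/.
Gaps, from front to back: alveolar lacks voiced (/dz/); postalveolar lacks voiceless (/tʃ/); retroflex lacks voiceless (/ʈʂ/).

/dz/, /tʃ/, /ʈʂ/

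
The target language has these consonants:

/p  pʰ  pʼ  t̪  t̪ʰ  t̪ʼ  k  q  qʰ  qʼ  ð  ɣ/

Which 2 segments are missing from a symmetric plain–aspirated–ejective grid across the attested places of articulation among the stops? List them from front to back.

/kʰ/, /kʼ/

bilabial: plain /p/, aspirated /pʰ/, ejective /pʼ/.
dental: plain /t̪/, aspirated /t̪ʰ/, ejective /t̪ʼ/.
velar: plain /k/, aspirated —, ejective —.
uvular: plain /q/, aspirated /qʰ/, ejective /qʼ/.
Gaps, from front to back: velar lacks aspirated (/kʰ/); velar lacks ejective (/kʼ/).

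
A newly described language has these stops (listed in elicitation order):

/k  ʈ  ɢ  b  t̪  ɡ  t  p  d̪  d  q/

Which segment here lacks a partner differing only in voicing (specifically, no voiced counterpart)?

Bilabial: /p/ ~ /b/
Dental: /t̪/ ~ /d̪/
Alveolar: /t/ ~ /d/
Velar: /k/ ~ /ɡ/
Uvular: /q/ ~ /ɢ/
Retroflex: only /ʈ/ (voiceless); no voiced partner.
So /ʈ/ is the unpaired segment.

/ʈ/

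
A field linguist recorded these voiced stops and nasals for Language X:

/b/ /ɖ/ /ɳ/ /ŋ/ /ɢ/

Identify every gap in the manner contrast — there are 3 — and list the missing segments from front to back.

/m/, /ɡ/, /ɴ/

place of articulation  oral stop  nasal   
bilabial          b         —       
retroflex         ɖ         ɳ       
velar             —         ŋ       
uvular            ɢ         —       
Gaps, from front to back: bilabial lacks nasal (/m/); velar lacks oral stop (/ɡ/); uvular lacks nasal (/ɴ/).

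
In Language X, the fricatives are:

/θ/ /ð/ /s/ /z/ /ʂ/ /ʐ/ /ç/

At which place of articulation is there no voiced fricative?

place of articulation  voiceless  voiced  
dental            θ         ð       
alveolar          s         z       
retroflex         ʂ         ʐ       
palatal           ç         —       
Every place of articulation has a voiced member except palatal, where /ʝ/ would be expected.

palatal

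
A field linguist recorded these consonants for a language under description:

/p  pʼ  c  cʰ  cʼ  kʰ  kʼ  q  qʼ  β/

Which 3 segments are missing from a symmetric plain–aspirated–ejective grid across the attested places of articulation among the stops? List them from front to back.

Plain: /p/ (bilabial), /c/ (palatal), /q/ (uvular).
Aspirated: /cʰ/ (palatal), /kʰ/ (velar).
Ejective: /pʼ/ (bilabial), /cʼ/ (palatal), /kʼ/ (velar), /qʼ/ (uvular).
Gaps, from front to back: bilabial lacks aspirated (/pʰ/); velar lacks plain (/k/); uvular lacks aspirated (/qʰ/).

/pʰ/, /k/, /qʰ/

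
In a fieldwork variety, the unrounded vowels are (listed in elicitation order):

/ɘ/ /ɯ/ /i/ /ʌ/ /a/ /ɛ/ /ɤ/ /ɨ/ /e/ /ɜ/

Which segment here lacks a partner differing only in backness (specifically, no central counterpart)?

/a/

High: /i/ ~ /ɨ/ ~ /ɯ/
High-mid: /e/ ~ /ɘ/ ~ /ɤ/
Low-mid: /ɛ/ ~ /ɜ/ ~ /ʌ/
Low: only /a/ (front); no central partner.
So /a/ is the unpaired segment.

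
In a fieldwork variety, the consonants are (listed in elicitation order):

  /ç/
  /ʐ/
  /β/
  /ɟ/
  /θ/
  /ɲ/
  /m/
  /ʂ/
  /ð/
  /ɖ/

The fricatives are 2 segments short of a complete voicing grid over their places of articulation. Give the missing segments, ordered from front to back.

/ɸ/, /ʝ/

bilabial: voiceless —, voiced /β/.
dental: voiceless /θ/, voiced /ð/.
retroflex: voiceless /ʂ/, voiced /ʐ/.
palatal: voiceless /ç/, voiced —.
Gaps, from front to back: bilabial lacks voiceless (/ɸ/); palatal lacks voiced (/ʝ/).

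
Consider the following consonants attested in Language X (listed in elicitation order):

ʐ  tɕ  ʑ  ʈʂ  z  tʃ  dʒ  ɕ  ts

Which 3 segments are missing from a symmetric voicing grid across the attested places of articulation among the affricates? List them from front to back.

alveolar: voiceless /ts/, voiced —.
postalveolar: voiceless /tʃ/, voiced /dʒ/.
retroflex: voiceless /ʈʂ/, voiced —.
alveolo-palatal: voiceless /tɕ/, voiced —.
Gaps, from front to back: alveolar lacks voiced (/dz/); retroflex lacks voiced (/ɖʐ/); alveolo-palatal lacks voiced (/dʑ/).

/dz/, /ɖʐ/, /dʑ/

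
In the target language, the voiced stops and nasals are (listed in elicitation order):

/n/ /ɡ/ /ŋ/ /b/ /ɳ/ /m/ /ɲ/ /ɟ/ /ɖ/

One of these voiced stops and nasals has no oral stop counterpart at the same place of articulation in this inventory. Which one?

Bilabial: /b/ ~ /m/
Retroflex: /ɖ/ ~ /ɳ/
Palatal: /ɟ/ ~ /ɲ/
Velar: /ɡ/ ~ /ŋ/
Alveolar: only /n/ (nasal); no oral stop partner.
So /n/ is the unpaired segment.

/n/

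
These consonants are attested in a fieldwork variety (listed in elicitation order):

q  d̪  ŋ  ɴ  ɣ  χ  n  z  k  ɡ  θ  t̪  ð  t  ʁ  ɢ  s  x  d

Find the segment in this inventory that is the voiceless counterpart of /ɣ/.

/x/

/ɣ/ is a voiced velar fricative.
The voiceless counterpart is a voiceless velar fricative — in this inventory, /x/.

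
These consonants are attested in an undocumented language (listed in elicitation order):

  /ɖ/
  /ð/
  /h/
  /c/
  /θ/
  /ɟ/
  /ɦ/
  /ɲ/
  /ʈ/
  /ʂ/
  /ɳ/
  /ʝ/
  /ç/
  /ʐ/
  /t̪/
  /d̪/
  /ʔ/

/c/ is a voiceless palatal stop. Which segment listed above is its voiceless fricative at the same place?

The voiceless fricative at the same place is a voiceless palatal fricative — in this inventory, /ç/.

/ç/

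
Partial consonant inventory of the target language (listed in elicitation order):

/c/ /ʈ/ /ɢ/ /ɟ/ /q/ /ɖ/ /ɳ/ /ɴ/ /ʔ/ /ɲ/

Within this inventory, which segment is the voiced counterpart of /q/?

/q/ is a voiceless uvular stop.
The voiced counterpart is a voiced uvular stop — in this inventory, /ɢ/.

/ɢ/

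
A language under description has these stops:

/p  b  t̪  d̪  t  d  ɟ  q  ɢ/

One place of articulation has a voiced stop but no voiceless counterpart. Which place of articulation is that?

palatal

Voiceless: /p/ (bilabial), /t̪/ (dental), /t/ (alveolar), /q/ (uvular).
Voiced: /b/ (bilabial), /d̪/ (dental), /d/ (alveolar), /ɟ/ (palatal), /ɢ/ (uvular).
Every place of articulation has a voiceless member except palatal, where /c/ would be expected.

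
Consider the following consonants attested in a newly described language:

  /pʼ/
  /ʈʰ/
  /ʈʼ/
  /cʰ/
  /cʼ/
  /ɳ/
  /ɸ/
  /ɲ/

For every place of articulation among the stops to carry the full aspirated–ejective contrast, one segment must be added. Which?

bilabial: aspirated —, ejective /pʼ/.
retroflex: aspirated /ʈʰ/, ejective /ʈʼ/.
palatal: aspirated /cʰ/, ejective /cʼ/.
The bilabial row has no aspirated member, so the gap is the aspirated bilabial stop /pʰ/.

/pʰ/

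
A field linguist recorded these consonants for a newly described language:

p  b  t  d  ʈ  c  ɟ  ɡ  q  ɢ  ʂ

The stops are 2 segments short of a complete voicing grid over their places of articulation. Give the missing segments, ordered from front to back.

/ɖ/, /k/

bilabial: voiceless /p/, voiced /b/.
alveolar: voiceless /t/, voiced /d/.
retroflex: voiceless /ʈ/, voiced —.
palatal: voiceless /c/, voiced /ɟ/.
velar: voiceless —, voiced /ɡ/.
uvular: voiceless /q/, voiced /ɢ/.
Gaps, from front to back: retroflex lacks voiced (/ɖ/); velar lacks voiceless (/k/).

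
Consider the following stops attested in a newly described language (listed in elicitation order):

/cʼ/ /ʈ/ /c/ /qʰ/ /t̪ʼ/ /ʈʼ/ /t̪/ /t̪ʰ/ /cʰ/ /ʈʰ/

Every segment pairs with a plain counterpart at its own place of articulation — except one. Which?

/qʰ/

Dental: /t̪/ ~ /t̪ʰ/ ~ /t̪ʼ/
Retroflex: /ʈ/ ~ /ʈʰ/ ~ /ʈʼ/
Palatal: /c/ ~ /cʰ/ ~ /cʼ/
Uvular: only /qʰ/ (aspirated); no plain partner.
So /qʰ/ is the unpaired segment.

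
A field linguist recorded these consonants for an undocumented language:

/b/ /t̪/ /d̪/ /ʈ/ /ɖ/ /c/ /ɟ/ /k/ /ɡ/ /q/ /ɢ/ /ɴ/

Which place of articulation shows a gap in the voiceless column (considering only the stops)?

place of articulation  voiceless  voiced  
bilabial          —         b       
dental            t̪        d̪      
retroflex         ʈ         ɖ       
palatal           c         ɟ       
velar             k         ɡ       
uvular            q         ɢ       
Every place of articulation has a voiceless member except bilabial, where /p/ would be expected.

bilabial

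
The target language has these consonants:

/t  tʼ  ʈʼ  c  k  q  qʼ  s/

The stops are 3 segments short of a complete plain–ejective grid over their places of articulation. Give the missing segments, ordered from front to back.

alveolar: plain /t/, ejective /tʼ/.
retroflex: plain —, ejective /ʈʼ/.
palatal: plain /c/, ejective —.
velar: plain /k/, ejective —.
uvular: plain /q/, ejective /qʼ/.
Gaps, from front to back: retroflex lacks plain (/ʈ/); palatal lacks ejective (/cʼ/); velar lacks ejective (/kʼ/).

/ʈ/, /cʼ/, /kʼ/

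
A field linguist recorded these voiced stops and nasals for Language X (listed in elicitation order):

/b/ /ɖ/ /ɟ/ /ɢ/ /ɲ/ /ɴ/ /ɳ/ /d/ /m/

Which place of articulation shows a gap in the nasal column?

bilabial: oral stop /b/, nasal /m/.
alveolar: oral stop /d/, nasal —.
retroflex: oral stop /ɖ/, nasal /ɳ/.
palatal: oral stop /ɟ/, nasal /ɲ/.
uvular: oral stop /ɢ/, nasal /ɴ/.
Every place of articulation has a nasal member except alveolar, where /n/ would be expected.

alveolar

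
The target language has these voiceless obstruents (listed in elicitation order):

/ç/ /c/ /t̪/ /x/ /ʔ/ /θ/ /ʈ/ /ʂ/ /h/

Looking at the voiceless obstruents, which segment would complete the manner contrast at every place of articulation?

/k/

Stop: /t̪/ (dental), /ʈ/ (retroflex), /c/ (palatal), /ʔ/ (glottal).
Fricative: /θ/ (dental), /ʂ/ (retroflex), /ç/ (palatal), /x/ (velar), /h/ (glottal).
The velar row has no stop member, so the gap is the velar stop /k/.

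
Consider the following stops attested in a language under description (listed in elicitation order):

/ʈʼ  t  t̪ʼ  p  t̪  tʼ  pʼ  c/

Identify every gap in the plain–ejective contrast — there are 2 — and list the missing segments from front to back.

/ʈ/, /cʼ/

bilabial: plain /p/, ejective /pʼ/.
dental: plain /t̪/, ejective /t̪ʼ/.
alveolar: plain /t/, ejective /tʼ/.
retroflex: plain —, ejective /ʈʼ/.
palatal: plain /c/, ejective —.
Gaps, from front to back: retroflex lacks plain (/ʈ/); palatal lacks ejective (/cʼ/).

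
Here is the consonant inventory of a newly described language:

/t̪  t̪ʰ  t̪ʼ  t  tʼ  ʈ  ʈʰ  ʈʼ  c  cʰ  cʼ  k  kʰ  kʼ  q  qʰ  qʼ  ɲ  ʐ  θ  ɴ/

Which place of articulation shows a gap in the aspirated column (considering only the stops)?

dental: plain /t̪/, aspirated /t̪ʰ/, ejective /t̪ʼ/.
alveolar: plain /t/, aspirated —, ejective /tʼ/.
retroflex: plain /ʈ/, aspirated /ʈʰ/, ejective /ʈʼ/.
palatal: plain /c/, aspirated /cʰ/, ejective /cʼ/.
velar: plain /k/, aspirated /kʰ/, ejective /kʼ/.
uvular: plain /q/, aspirated /qʰ/, ejective /qʼ/.
Every place of articulation has an aspirated member except alveolar, where /tʰ/ would be expected.

alveolar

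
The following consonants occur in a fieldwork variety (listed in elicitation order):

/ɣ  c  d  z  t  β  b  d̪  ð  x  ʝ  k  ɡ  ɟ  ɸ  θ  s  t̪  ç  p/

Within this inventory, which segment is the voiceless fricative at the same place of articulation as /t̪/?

/θ/

/t̪/ is a voiceless dental stop.
The voiceless fricative at the same place is a voiceless dental fricative — in this inventory, /θ/.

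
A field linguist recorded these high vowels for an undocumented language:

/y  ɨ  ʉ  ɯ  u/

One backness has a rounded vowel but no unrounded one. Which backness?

front: unrounded —, rounded /y/.
central: unrounded /ɨ/, rounded /ʉ/.
back: unrounded /ɯ/, rounded /u/.
Every backness has an unrounded member except front, where /i/ would be expected.

front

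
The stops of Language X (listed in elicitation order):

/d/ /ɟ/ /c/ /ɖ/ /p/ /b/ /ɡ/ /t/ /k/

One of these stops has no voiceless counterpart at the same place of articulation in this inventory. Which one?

Bilabial: /p/ ~ /b/
Alveolar: /t/ ~ /d/
Palatal: /c/ ~ /ɟ/
Velar: /k/ ~ /ɡ/
Retroflex: only /ɖ/ (voiced); no voiceless partner.
So /ɖ/ is the unpaired segment.

/ɖ/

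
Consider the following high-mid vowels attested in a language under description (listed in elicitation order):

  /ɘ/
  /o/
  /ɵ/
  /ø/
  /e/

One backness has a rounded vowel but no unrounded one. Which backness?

front: unrounded /e/, rounded /ø/.
central: unrounded /ɘ/, rounded /ɵ/.
back: unrounded —, rounded /o/.
Every backness has an unrounded member except back, where /ɤ/ would be expected.

back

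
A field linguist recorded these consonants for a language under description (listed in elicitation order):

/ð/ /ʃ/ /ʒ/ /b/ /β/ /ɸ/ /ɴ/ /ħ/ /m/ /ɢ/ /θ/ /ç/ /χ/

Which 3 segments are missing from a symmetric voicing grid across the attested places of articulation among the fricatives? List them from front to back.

place of articulation  voiceless  voiced  
bilabial          ɸ         β       
dental            θ         ð       
postalveolar      ʃ         ʒ       
palatal           ç         —       
uvular            χ         —       
pharyngeal        ħ         —       
Gaps, from front to back: palatal lacks voiced (/ʝ/); uvular lacks voiced (/ʁ/); pharyngeal lacks voiced (/ʕ/).

/ʝ/, /ʁ/, /ʕ/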